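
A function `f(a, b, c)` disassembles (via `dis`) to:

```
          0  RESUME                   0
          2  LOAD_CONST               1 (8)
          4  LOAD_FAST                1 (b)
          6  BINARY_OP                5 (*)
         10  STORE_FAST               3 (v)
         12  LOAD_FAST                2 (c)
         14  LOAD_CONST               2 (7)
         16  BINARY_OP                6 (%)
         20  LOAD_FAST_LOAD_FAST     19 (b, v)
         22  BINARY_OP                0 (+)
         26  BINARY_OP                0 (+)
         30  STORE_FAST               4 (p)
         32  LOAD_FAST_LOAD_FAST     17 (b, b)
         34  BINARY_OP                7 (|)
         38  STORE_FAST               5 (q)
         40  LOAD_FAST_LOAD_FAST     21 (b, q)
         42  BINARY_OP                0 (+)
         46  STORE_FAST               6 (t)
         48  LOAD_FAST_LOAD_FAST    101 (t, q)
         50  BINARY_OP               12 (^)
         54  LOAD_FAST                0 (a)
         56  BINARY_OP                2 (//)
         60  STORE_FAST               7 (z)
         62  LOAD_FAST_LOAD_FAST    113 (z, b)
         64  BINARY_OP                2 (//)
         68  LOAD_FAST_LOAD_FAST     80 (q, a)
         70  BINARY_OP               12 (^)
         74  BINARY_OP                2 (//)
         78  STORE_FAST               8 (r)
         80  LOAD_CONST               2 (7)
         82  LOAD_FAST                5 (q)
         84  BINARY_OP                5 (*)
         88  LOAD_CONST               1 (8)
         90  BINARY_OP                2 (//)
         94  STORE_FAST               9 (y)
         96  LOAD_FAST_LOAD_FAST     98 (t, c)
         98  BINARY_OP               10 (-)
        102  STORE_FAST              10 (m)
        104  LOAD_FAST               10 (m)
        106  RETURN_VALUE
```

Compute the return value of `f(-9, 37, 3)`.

LOAD_CONST → push 8. Stack: [8]
LOAD_FAST b → push 37. Stack: [8, 37]
BINARY_OP * → 8 * 37 = 296. Stack: [296]
STORE_FAST v → v=296. Stack: []
LOAD_FAST c → push 3. Stack: [3]
LOAD_CONST → push 7. Stack: [3, 7]
BINARY_OP % → 3 % 7 = 3. Stack: [3]
LOAD_FAST_LOAD_FAST b,v → push 37,296. Stack: [3, 37, 296]
BINARY_OP + → 37 + 296 = 333. Stack: [3, 333]
BINARY_OP + → 3 + 333 = 336. Stack: [336]
STORE_FAST p → p=336. Stack: []
LOAD_FAST_LOAD_FAST b,b → push 37,37. Stack: [37, 37]
BINARY_OP | → 37 | 37 = 37. Stack: [37]
STORE_FAST q → q=37. Stack: []
LOAD_FAST_LOAD_FAST b,q → push 37,37. Stack: [37, 37]
BINARY_OP + → 37 + 37 = 74. Stack: [74]
STORE_FAST t → t=74. Stack: []
LOAD_FAST_LOAD_FAST t,q → push 74,37. Stack: [74, 37]
BINARY_OP ^ → 74 ^ 37 = 111. Stack: [111]
LOAD_FAST a → push -9. Stack: [111, -9]
BINARY_OP // → 111 // -9 = -13. Stack: [-13]
STORE_FAST z → z=-13. Stack: []
LOAD_FAST_LOAD_FAST z,b → push -13,37. Stack: [-13, 37]
BINARY_OP // → -13 // 37 = -1. Stack: [-1]
LOAD_FAST_LOAD_FAST q,a → push 37,-9. Stack: [-1, 37, -9]
BINARY_OP ^ → 37 ^ -9 = -46. Stack: [-1, -46]
BINARY_OP // → -1 // -46 = 0. Stack: [0]
STORE_FAST r → r=0. Stack: []
LOAD_CONST → push 7. Stack: [7]
LOAD_FAST q → push 37. Stack: [7, 37]
BINARY_OP * → 7 * 37 = 259. Stack: [259]
LOAD_CONST → push 8. Stack: [259, 8]
BINARY_OP // → 259 // 8 = 32. Stack: [32]
STORE_FAST y → y=32. Stack: []
LOAD_FAST_LOAD_FAST t,c → push 74,3. Stack: [74, 3]
BINARY_OP - → 74 - 3 = 71. Stack: [71]
STORE_FAST m → m=71. Stack: []
LOAD_FAST m → push 71. Stack: [71]
RETURN_VALUE → return 71.

71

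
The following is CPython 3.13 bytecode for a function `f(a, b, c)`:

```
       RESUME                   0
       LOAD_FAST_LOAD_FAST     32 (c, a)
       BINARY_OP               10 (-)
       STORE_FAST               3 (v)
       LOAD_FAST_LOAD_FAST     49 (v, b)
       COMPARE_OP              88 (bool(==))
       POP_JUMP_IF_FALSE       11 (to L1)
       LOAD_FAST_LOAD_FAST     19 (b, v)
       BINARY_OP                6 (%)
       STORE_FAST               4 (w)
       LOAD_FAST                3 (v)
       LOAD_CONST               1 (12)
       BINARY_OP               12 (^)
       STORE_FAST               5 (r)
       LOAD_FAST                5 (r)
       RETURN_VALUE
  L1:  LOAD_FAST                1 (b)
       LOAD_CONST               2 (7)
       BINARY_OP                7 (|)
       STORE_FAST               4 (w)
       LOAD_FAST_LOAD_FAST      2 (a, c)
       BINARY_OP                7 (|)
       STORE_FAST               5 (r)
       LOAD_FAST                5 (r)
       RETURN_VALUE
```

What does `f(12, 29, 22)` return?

LOAD_FAST_LOAD_FAST c,a → push 22,12. Stack: [22, 12]
BINARY_OP - → 22 - 12 = 10. Stack: [10]
STORE_FAST v → v=10. Stack: []
LOAD_FAST_LOAD_FAST v,b → push 10,29. Stack: [10, 29]
COMPARE_OP bool(==) → 10 vs 29 = False. Stack: [False]
POP_JUMP_IF_FALSE → pop False; jump. Stack: []
LOAD_FAST b → push 29. Stack: [29]
LOAD_CONST → push 7. Stack: [29, 7]
BINARY_OP | → 29 | 7 = 31. Stack: [31]
STORE_FAST w → w=31. Stack: []
LOAD_FAST_LOAD_FAST a,c → push 12,22. Stack: [12, 22]
BINARY_OP | → 12 | 22 = 30. Stack: [30]
STORE_FAST r → r=30. Stack: []
LOAD_FAST r → push 30. Stack: [30]
RETURN_VALUE → return 30.

30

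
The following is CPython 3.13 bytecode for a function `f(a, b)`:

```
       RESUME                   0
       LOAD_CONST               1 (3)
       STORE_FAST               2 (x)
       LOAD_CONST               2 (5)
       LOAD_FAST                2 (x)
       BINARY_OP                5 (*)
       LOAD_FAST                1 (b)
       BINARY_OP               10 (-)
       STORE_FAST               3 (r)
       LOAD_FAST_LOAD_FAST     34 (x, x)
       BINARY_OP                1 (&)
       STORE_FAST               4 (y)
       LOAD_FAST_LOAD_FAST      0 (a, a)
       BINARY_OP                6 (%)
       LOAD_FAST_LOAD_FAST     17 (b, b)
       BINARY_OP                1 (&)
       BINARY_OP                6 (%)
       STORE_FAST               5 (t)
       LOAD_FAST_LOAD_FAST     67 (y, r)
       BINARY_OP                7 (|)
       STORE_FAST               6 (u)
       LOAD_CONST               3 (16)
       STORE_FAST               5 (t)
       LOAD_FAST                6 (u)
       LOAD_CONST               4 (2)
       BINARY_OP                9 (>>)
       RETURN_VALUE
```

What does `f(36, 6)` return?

2

LOAD_CONST → push 3. Stack: [3]
STORE_FAST x → x=3. Stack: []
LOAD_CONST → push 5. Stack: [5]
LOAD_FAST x → push 3. Stack: [5, 3]
BINARY_OP * → 5 * 3 = 15. Stack: [15]
LOAD_FAST b → push 6. Stack: [15, 6]
BINARY_OP - → 15 - 6 = 9. Stack: [9]
STORE_FAST r → r=9. Stack: []
LOAD_FAST_LOAD_FAST x,x → push 3,3. Stack: [3, 3]
BINARY_OP & → 3 & 3 = 3. Stack: [3]
STORE_FAST y → y=3. Stack: []
LOAD_FAST_LOAD_FAST a,a → push 36,36. Stack: [36, 36]
BINARY_OP % → 36 % 36 = 0. Stack: [0]
LOAD_FAST_LOAD_FAST b,b → push 6,6. Stack: [0, 6, 6]
BINARY_OP & → 6 & 6 = 6. Stack: [0, 6]
BINARY_OP % → 0 % 6 = 0. Stack: [0]
STORE_FAST t → t=0. Stack: []
LOAD_FAST_LOAD_FAST y,r → push 3,9. Stack: [3, 9]
BINARY_OP | → 3 | 9 = 11. Stack: [11]
STORE_FAST u → u=11. Stack: []
LOAD_CONST → push 16. Stack: [16]
STORE_FAST t → t=16. Stack: []
LOAD_FAST u → push 11. Stack: [11]
LOAD_CONST → push 2. Stack: [11, 2]
BINARY_OP >> → 11 >> 2 = 2. Stack: [2]
RETURN_VALUE → return 2.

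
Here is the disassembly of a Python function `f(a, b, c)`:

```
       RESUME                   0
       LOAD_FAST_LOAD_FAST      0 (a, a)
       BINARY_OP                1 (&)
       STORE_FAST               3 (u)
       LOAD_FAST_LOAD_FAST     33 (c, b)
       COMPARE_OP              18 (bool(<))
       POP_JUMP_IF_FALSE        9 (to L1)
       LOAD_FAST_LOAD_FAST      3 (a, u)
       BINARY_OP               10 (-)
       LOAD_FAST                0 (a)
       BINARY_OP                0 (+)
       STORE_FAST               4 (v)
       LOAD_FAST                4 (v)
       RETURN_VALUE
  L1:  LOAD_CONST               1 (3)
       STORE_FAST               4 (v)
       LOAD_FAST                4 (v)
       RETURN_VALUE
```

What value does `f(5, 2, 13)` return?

LOAD_FAST_LOAD_FAST a,a → push 5,5. Stack: [5, 5]
BINARY_OP & → 5 & 5 = 5. Stack: [5]
STORE_FAST u → u=5. Stack: []
LOAD_FAST_LOAD_FAST c,b → push 13,2. Stack: [13, 2]
COMPARE_OP bool(<) → 13 vs 2 = False. Stack: [False]
POP_JUMP_IF_FALSE → pop False; jump. Stack: []
LOAD_CONST → push 3. Stack: [3]
STORE_FAST v → v=3. Stack: []
LOAD_FAST v → push 3. Stack: [3]
RETURN_VALUE → return 3.

3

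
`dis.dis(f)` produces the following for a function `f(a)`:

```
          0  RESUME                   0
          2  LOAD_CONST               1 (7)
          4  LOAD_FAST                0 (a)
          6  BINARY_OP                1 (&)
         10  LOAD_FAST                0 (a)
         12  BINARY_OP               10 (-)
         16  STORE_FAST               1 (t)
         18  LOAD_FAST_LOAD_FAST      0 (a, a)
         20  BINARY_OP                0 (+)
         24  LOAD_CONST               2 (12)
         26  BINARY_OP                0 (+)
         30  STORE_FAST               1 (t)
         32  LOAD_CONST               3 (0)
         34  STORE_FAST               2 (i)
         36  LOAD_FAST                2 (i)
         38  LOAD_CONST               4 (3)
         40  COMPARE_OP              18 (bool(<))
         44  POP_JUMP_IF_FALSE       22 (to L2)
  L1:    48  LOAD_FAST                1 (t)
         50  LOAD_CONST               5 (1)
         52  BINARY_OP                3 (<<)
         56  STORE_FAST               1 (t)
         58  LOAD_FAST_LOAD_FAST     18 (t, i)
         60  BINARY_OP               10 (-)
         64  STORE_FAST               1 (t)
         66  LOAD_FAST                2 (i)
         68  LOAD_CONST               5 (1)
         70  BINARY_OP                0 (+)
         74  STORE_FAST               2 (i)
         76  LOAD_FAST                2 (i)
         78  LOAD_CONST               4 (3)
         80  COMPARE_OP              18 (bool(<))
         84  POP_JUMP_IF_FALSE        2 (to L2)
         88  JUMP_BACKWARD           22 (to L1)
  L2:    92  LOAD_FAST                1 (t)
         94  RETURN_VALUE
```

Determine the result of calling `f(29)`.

LOAD_CONST → push 7. Stack: [7]
LOAD_FAST a → push 29. Stack: [7, 29]
BINARY_OP & → 7 & 29 = 5. Stack: [5]
LOAD_FAST a → push 29. Stack: [5, 29]
BINARY_OP - → 5 - 29 = -24. Stack: [-24]
STORE_FAST t → t=-24. Stack: []
LOAD_FAST_LOAD_FAST a,a → push 29,29. Stack: [29, 29]
BINARY_OP + → 29 + 29 = 58. Stack: [58]
LOAD_CONST → push 12. Stack: [58, 12]
BINARY_OP + → 58 + 12 = 70. Stack: [70]
STORE_FAST t → t=70. Stack: []
LOAD_CONST → push 0. Stack: [0]
STORE_FAST i → i=0. Stack: []
LOAD_FAST i → push 0. Stack: [0]
LOAD_CONST → push 3. Stack: [0, 3]
COMPARE_OP bool(<) → 0 vs 3 = True. Stack: [True]
POP_JUMP_IF_FALSE → pop True; no jump. Stack: []
LOAD_FAST t → push 70. Stack: [70]
LOAD_CONST → push 1. Stack: [70, 1]
BINARY_OP << → 70 << 1 = 140. Stack: [140]
STORE_FAST t → t=140. Stack: []
LOAD_FAST_LOAD_FAST t,i → push 140,0. Stack: [140, 0]
BINARY_OP - → 140 - 0 = 140. Stack: [140]
STORE_FAST t → t=140. Stack: []
LOAD_FAST i → push 0. Stack: [0]
LOAD_CONST → push 1. Stack: [0, 1]
BINARY_OP + → 0 + 1 = 1. Stack: [1]
STORE_FAST i → i=1. Stack: []
LOAD_FAST i → push 1. Stack: [1]
LOAD_CONST → push 3. Stack: [1, 3]
COMPARE_OP bool(<) → 1 vs 3 = True. Stack: [True]
POP_JUMP_IF_FALSE → pop True; no jump. Stack: []
LOAD_FAST t → push 140. Stack: [140]
LOAD_CONST → push 1. Stack: [140, 1]
BINARY_OP << → 140 << 1 = 280. Stack: [280]
STORE_FAST t → t=280. Stack: []
LOAD_FAST_LOAD_FAST t,i → push 280,1. Stack: [280, 1]
BINARY_OP - → 280 - 1 = 279. Stack: [279]
STORE_FAST t → t=279. Stack: []
LOAD_FAST i → push 1. Stack: [1]
LOAD_CONST → push 1. Stack: [1, 1]
BINARY_OP + → 1 + 1 = 2. Stack: [2]
STORE_FAST i → i=2. Stack: []
LOAD_FAST i → push 2. Stack: [2]
LOAD_CONST → push 3. Stack: [2, 3]
COMPARE_OP bool(<) → 2 vs 3 = True. Stack: [True]
POP_JUMP_IF_FALSE → pop True; no jump. Stack: []
LOAD_FAST t → push 279. Stack: [279]
LOAD_CONST → push 1. Stack: [279, 1]
BINARY_OP << → 279 << 1 = 558. Stack: [558]
STORE_FAST t → t=558. Stack: []
LOAD_FAST_LOAD_FAST t,i → push 558,2. Stack: [558, 2]
BINARY_OP - → 558 - 2 = 556. Stack: [556]
STORE_FAST t → t=556. Stack: []
LOAD_FAST i → push 2. Stack: [2]
LOAD_CONST → push 1. Stack: [2, 1]
BINARY_OP + → 2 + 1 = 3. Stack: [3]
STORE_FAST i → i=3. Stack: []
LOAD_FAST i → push 3. Stack: [3]
LOAD_CONST → push 3. Stack: [3, 3]
COMPARE_OP bool(<) → 3 vs 3 = False. Stack: [False]
POP_JUMP_IF_FALSE → pop False; jump. Stack: []
LOAD_FAST t → push 556. Stack: [556]
RETURN_VALUE → return 556.

556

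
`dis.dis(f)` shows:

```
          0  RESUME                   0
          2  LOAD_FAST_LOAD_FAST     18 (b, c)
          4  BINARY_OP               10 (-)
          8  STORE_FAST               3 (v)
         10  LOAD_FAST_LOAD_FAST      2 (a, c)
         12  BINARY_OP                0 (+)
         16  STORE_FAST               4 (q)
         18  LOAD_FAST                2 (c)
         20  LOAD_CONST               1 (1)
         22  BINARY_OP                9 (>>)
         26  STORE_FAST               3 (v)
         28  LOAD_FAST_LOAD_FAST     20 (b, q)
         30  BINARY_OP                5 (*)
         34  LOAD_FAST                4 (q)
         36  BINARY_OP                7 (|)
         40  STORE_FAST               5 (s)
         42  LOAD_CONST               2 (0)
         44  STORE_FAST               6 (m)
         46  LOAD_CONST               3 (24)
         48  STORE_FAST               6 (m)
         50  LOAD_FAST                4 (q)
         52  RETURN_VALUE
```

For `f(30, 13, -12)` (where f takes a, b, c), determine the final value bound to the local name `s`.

LOAD_FAST_LOAD_FAST b,c → push 13,-12. Stack: [13, -12]
BINARY_OP - → 13 - -12 = 25. Stack: [25]
STORE_FAST v → v=25. Stack: []
LOAD_FAST_LOAD_FAST a,c → push 30,-12. Stack: [30, -12]
BINARY_OP + → 30 + -12 = 18. Stack: [18]
STORE_FAST q → q=18. Stack: []
LOAD_FAST c → push -12. Stack: [-12]
LOAD_CONST → push 1. Stack: [-12, 1]
BINARY_OP >> → -12 >> 1 = -6. Stack: [-6]
STORE_FAST v → v=-6. Stack: []
LOAD_FAST_LOAD_FAST b,q → push 13,18. Stack: [13, 18]
BINARY_OP * → 13 * 18 = 234. Stack: [234]
LOAD_FAST q → push 18. Stack: [234, 18]
BINARY_OP | → 234 | 18 = 250. Stack: [250]
STORE_FAST s → s=250. Stack: []
LOAD_CONST → push 0. Stack: [0]
STORE_FAST m → m=0. Stack: []
LOAD_CONST → push 24. Stack: [24]
STORE_FAST m → m=24. Stack: []
LOAD_FAST q → push 18. Stack: [18]
RETURN_VALUE → return 18.

250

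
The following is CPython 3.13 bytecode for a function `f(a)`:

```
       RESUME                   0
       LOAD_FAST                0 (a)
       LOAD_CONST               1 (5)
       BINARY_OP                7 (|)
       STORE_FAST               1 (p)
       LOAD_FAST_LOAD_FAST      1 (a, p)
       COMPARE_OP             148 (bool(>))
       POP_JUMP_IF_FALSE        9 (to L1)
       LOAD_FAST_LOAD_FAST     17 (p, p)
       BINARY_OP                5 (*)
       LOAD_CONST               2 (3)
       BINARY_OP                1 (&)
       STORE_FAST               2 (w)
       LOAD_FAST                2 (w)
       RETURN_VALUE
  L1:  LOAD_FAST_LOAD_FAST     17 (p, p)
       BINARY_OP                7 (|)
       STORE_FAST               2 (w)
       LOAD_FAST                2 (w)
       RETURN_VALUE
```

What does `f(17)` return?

LOAD_FAST a → push 17. Stack: [17]
LOAD_CONST → push 5. Stack: [17, 5]
BINARY_OP | → 17 | 5 = 21. Stack: [21]
STORE_FAST p → p=21. Stack: []
LOAD_FAST_LOAD_FAST a,p → push 17,21. Stack: [17, 21]
COMPARE_OP bool(>) → 17 vs 21 = False. Stack: [False]
POP_JUMP_IF_FALSE → pop False; jump. Stack: []
LOAD_FAST_LOAD_FAST p,p → push 21,21. Stack: [21, 21]
BINARY_OP | → 21 | 21 = 21. Stack: [21]
STORE_FAST w → w=21. Stack: []
LOAD_FAST w → push 21. Stack: [21]
RETURN_VALUE → return 21.

21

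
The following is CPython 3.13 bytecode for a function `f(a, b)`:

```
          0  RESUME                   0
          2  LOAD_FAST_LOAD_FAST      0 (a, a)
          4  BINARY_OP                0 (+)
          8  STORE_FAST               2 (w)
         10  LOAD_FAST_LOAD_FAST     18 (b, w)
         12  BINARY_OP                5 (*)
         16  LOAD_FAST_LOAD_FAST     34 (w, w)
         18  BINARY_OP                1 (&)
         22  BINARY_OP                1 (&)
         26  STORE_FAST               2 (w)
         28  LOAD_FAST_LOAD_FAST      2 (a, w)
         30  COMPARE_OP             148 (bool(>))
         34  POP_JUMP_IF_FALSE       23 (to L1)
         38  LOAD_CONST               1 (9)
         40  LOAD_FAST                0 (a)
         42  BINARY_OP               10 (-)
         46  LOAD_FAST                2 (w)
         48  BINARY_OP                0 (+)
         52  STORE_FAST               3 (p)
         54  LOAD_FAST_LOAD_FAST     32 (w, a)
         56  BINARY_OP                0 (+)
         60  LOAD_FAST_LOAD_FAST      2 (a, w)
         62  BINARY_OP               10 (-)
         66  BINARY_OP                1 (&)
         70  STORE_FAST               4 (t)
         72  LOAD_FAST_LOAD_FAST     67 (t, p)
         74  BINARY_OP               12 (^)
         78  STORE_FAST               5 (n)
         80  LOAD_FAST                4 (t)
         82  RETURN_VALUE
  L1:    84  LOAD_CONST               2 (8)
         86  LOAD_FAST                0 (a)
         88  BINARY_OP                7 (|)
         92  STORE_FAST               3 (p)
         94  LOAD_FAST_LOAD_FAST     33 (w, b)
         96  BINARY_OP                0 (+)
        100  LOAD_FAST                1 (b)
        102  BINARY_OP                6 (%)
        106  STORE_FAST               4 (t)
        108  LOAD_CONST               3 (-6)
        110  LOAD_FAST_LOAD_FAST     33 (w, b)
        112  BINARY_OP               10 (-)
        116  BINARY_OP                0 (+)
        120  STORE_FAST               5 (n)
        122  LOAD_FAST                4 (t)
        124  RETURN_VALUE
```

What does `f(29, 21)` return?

27

LOAD_FAST_LOAD_FAST a,a → push 29,29. Stack: [29, 29]
BINARY_OP + → 29 + 29 = 58. Stack: [58]
STORE_FAST w → w=58. Stack: []
LOAD_FAST_LOAD_FAST b,w → push 21,58. Stack: [21, 58]
BINARY_OP * → 21 * 58 = 1218. Stack: [1218]
LOAD_FAST_LOAD_FAST w,w → push 58,58. Stack: [1218, 58, 58]
BINARY_OP & → 58 & 58 = 58. Stack: [1218, 58]
BINARY_OP & → 1218 & 58 = 2. Stack: [2]
STORE_FAST w → w=2. Stack: []
LOAD_FAST_LOAD_FAST a,w → push 29,2. Stack: [29, 2]
COMPARE_OP bool(>) → 29 vs 2 = True. Stack: [True]
POP_JUMP_IF_FALSE → pop True; no jump. Stack: []
LOAD_CONST → push 9. Stack: [9]
LOAD_FAST a → push 29. Stack: [9, 29]
BINARY_OP - → 9 - 29 = -20. Stack: [-20]
LOAD_FAST w → push 2. Stack: [-20, 2]
BINARY_OP + → -20 + 2 = -18. Stack: [-18]
STORE_FAST p → p=-18. Stack: []
LOAD_FAST_LOAD_FAST w,a → push 2,29. Stack: [2, 29]
BINARY_OP + → 2 + 29 = 31. Stack: [31]
LOAD_FAST_LOAD_FAST a,w → push 29,2. Stack: [31, 29, 2]
BINARY_OP - → 29 - 2 = 27. Stack: [31, 27]
BINARY_OP & → 31 & 27 = 27. Stack: [27]
STORE_FAST t → t=27. Stack: []
LOAD_FAST_LOAD_FAST t,p → push 27,-18. Stack: [27, -18]
BINARY_OP ^ → 27 ^ -18 = -11. Stack: [-11]
STORE_FAST n → n=-11. Stack: []
LOAD_FAST t → push 27. Stack: [27]
RETURN_VALUE → return 27.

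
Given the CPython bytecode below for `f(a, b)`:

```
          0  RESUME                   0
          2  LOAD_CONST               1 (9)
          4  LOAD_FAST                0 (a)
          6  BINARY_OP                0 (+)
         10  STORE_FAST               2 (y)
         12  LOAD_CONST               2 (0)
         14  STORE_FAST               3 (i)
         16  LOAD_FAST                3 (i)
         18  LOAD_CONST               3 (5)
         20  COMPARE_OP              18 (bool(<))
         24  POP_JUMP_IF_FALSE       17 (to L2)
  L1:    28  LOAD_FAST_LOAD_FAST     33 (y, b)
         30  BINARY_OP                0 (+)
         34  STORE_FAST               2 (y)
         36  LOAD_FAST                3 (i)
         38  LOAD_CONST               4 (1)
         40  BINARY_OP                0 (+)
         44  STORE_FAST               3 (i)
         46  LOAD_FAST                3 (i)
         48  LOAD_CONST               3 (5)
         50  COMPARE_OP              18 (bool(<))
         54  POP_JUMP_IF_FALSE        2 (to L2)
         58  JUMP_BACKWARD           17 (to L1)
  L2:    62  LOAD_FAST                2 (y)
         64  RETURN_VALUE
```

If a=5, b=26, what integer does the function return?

LOAD_CONST → push 9
LOAD_FAST a → push 5
BINARY_OP + → 9 + 5 = 14
STORE_FAST y → y=14
LOAD_CONST → push 0
STORE_FAST i → i=0
LOAD_FAST i → push 0
LOAD_CONST → push 5
COMPARE_OP bool(<) → 0 vs 5 = True
POP_JUMP_IF_FALSE → pop True; no jump
LOAD_FAST_LOAD_FAST y,b → push 14,26
BINARY_OP + → 14 + 26 = 40
STORE_FAST y → y=40
LOAD_FAST i → push 0
LOAD_CONST → push 1
BINARY_OP + → 0 + 1 = 1
STORE_FAST i → i=1
LOAD_FAST i → push 1
LOAD_CONST → push 5
COMPARE_OP bool(<) → 1 vs 5 = True
POP_JUMP_IF_FALSE → pop True; no jump
LOAD_FAST_LOAD_FAST y,b → push 40,26
BINARY_OP + → 40 + 26 = 66
STORE_FAST y → y=66
LOAD_FAST i → push 1
LOAD_CONST → push 1
BINARY_OP + → 1 + 1 = 2
STORE_FAST i → i=2
LOAD_FAST i → push 2
LOAD_CONST → push 5
COMPARE_OP bool(<) → 2 vs 5 = True
POP_JUMP_IF_FALSE → pop True; no jump
LOAD_FAST_LOAD_FAST y,b → push 66,26
BINARY_OP + → 66 + 26 = 92
STORE_FAST y → y=92
LOAD_FAST i → push 2
LOAD_CONST → push 1
BINARY_OP + → 2 + 1 = 3
STORE_FAST i → i=3
LOAD_FAST i → push 3
LOAD_CONST → push 5
COMPARE_OP bool(<) → 3 vs 5 = True
POP_JUMP_IF_FALSE → pop True; no jump
LOAD_FAST_LOAD_FAST y,b → push 92,26
BINARY_OP + → 92 + 26 = 118
STORE_FAST y → y=118
LOAD_FAST i → push 3
LOAD_CONST → push 1
BINARY_OP + → 3 + 1 = 4
STORE_FAST i → i=4
LOAD_FAST i → push 4
LOAD_CONST → push 5
COMPARE_OP bool(<) → 4 vs 5 = True
POP_JUMP_IF_FALSE → pop True; no jump
LOAD_FAST_LOAD_FAST y,b → push 118,26
BINARY_OP + → 118 + 26 = 144
STORE_FAST y → y=144
LOAD_FAST i → push 4
LOAD_CONST → push 1
BINARY_OP + → 4 + 1 = 5
STORE_FAST i → i=5
LOAD_FAST i → push 5
LOAD_CONST → push 5
COMPARE_OP bool(<) → 5 vs 5 = False
POP_JUMP_IF_FALSE → pop False; jump
LOAD_FAST y → push 144
RETURN_VALUE → return 144.

144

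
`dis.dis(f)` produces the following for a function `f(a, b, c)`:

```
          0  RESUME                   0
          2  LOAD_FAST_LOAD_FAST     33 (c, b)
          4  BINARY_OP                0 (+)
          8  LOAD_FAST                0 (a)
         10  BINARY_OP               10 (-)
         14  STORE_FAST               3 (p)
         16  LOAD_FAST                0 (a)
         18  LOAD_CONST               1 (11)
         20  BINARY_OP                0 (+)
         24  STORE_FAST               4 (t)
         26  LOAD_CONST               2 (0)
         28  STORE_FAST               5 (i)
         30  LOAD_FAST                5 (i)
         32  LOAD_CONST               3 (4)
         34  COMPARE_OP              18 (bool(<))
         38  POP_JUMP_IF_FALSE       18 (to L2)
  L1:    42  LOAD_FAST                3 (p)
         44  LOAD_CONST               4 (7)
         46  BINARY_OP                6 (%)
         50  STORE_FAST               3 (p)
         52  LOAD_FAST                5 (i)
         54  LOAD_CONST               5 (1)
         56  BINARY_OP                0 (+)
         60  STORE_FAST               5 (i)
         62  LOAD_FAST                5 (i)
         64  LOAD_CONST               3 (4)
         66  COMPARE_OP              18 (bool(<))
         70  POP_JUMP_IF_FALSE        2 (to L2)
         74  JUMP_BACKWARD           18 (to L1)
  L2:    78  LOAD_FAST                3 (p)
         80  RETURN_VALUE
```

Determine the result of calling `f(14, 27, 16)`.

LOAD_FAST_LOAD_FAST c,b → push 16,27. Stack: [16, 27]
BINARY_OP + → 16 + 27 = 43. Stack: [43]
LOAD_FAST a → push 14. Stack: [43, 14]
BINARY_OP - → 43 - 14 = 29. Stack: [29]
STORE_FAST p → p=29. Stack: []
LOAD_FAST a → push 14. Stack: [14]
LOAD_CONST → push 11. Stack: [14, 11]
BINARY_OP + → 14 + 11 = 25. Stack: [25]
STORE_FAST t → t=25. Stack: []
LOAD_CONST → push 0. Stack: [0]
STORE_FAST i → i=0. Stack: []
LOAD_FAST i → push 0. Stack: [0]
LOAD_CONST → push 4. Stack: [0, 4]
COMPARE_OP bool(<) → 0 vs 4 = True. Stack: [True]
POP_JUMP_IF_FALSE → pop True; no jump. Stack: []
LOAD_FAST p → push 29. Stack: [29]
LOAD_CONST → push 7. Stack: [29, 7]
BINARY_OP % → 29 % 7 = 1. Stack: [1]
STORE_FAST p → p=1. Stack: []
LOAD_FAST i → push 0. Stack: [0]
LOAD_CONST → push 1. Stack: [0, 1]
BINARY_OP + → 0 + 1 = 1. Stack: [1]
STORE_FAST i → i=1. Stack: []
LOAD_FAST i → push 1. Stack: [1]
LOAD_CONST → push 4. Stack: [1, 4]
COMPARE_OP bool(<) → 1 vs 4 = True. Stack: [True]
POP_JUMP_IF_FALSE → pop True; no jump. Stack: []
LOAD_FAST p → push 1. Stack: [1]
LOAD_CONST → push 7. Stack: [1, 7]
BINARY_OP % → 1 % 7 = 1. Stack: [1]
STORE_FAST p → p=1. Stack: []
LOAD_FAST i → push 1. Stack: [1]
LOAD_CONST → push 1. Stack: [1, 1]
BINARY_OP + → 1 + 1 = 2. Stack: [2]
STORE_FAST i → i=2. Stack: []
LOAD_FAST i → push 2. Stack: [2]
LOAD_CONST → push 4. Stack: [2, 4]
COMPARE_OP bool(<) → 2 vs 4 = True. Stack: [True]
POP_JUMP_IF_FALSE → pop True; no jump. Stack: []
LOAD_FAST p → push 1. Stack: [1]
LOAD_CONST → push 7. Stack: [1, 7]
BINARY_OP % → 1 % 7 = 1. Stack: [1]
STORE_FAST p → p=1. Stack: []
LOAD_FAST i → push 2. Stack: [2]
LOAD_CONST → push 1. Stack: [2, 1]
BINARY_OP + → 2 + 1 = 3. Stack: [3]
STORE_FAST i → i=3. Stack: []
LOAD_FAST i → push 3. Stack: [3]
LOAD_CONST → push 4. Stack: [3, 4]
COMPARE_OP bool(<) → 3 vs 4 = True. Stack: [True]
POP_JUMP_IF_FALSE → pop True; no jump. Stack: []
LOAD_FAST p → push 1. Stack: [1]
LOAD_CONST → push 7. Stack: [1, 7]
BINARY_OP % → 1 % 7 = 1. Stack: [1]
STORE_FAST p → p=1. Stack: []
LOAD_FAST i → push 3. Stack: [3]
LOAD_CONST → push 1. Stack: [3, 1]
BINARY_OP + → 3 + 1 = 4. Stack: [4]
STORE_FAST i → i=4. Stack: []
LOAD_FAST i → push 4. Stack: [4]
LOAD_CONST → push 4. Stack: [4, 4]
COMPARE_OP bool(<) → 4 vs 4 = False. Stack: [False]
POP_JUMP_IF_FALSE → pop False; jump. Stack: []
LOAD_FAST p → push 1. Stack: [1]
RETURN_VALUE → return 1.

1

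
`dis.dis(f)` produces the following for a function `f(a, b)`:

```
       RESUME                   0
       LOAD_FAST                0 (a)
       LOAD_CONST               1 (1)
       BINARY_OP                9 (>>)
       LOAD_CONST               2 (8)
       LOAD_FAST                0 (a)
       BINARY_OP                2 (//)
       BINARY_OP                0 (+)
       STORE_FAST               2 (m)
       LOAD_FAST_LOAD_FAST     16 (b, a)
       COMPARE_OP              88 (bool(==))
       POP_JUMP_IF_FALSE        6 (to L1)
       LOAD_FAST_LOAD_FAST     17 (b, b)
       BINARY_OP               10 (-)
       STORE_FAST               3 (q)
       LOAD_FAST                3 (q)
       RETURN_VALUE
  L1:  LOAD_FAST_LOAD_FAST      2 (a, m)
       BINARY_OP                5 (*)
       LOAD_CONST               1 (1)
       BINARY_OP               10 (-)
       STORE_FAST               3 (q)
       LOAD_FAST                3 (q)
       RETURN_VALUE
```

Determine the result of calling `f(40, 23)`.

799

LOAD_FAST a → push 40. Stack: [40]
LOAD_CONST → push 1. Stack: [40, 1]
BINARY_OP >> → 40 >> 1 = 20. Stack: [20]
LOAD_CONST → push 8. Stack: [20, 8]
LOAD_FAST a → push 40. Stack: [20, 8, 40]
BINARY_OP // → 8 // 40 = 0. Stack: [20, 0]
BINARY_OP + → 20 + 0 = 20. Stack: [20]
STORE_FAST m → m=20. Stack: []
LOAD_FAST_LOAD_FAST b,a → push 23,40. Stack: [23, 40]
COMPARE_OP bool(==) → 23 vs 40 = False. Stack: [False]
POP_JUMP_IF_FALSE → pop False; jump. Stack: []
LOAD_FAST_LOAD_FAST a,m → push 40,20. Stack: [40, 20]
BINARY_OP * → 40 * 20 = 800. Stack: [800]
LOAD_CONST → push 1. Stack: [800, 1]
BINARY_OP - → 800 - 1 = 799. Stack: [799]
STORE_FAST q → q=799. Stack: []
LOAD_FAST q → push 799. Stack: [799]
RETURN_VALUE → return 799.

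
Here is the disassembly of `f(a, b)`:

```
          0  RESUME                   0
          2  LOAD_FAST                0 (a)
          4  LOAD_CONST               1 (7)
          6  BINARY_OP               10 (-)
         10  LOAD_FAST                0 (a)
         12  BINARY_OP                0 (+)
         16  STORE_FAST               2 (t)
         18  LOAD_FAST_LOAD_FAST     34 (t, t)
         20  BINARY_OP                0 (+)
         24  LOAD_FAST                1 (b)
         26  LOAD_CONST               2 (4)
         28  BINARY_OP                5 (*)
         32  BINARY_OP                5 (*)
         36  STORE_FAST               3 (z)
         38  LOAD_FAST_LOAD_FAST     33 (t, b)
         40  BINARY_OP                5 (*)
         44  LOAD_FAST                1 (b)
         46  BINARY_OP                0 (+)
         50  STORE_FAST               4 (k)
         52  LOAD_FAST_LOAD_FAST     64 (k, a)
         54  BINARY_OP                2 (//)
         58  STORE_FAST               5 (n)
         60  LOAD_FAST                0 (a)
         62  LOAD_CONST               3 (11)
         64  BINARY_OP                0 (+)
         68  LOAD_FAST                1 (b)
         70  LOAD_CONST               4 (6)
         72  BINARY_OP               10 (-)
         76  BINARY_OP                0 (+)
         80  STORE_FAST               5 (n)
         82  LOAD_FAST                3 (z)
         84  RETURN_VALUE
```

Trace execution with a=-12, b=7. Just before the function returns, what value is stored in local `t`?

-31

LOAD_FAST a → push -12. Stack: [-12]
LOAD_CONST → push 7. Stack: [-12, 7]
BINARY_OP - → -12 - 7 = -19. Stack: [-19]
LOAD_FAST a → push -12. Stack: [-19, -12]
BINARY_OP + → -19 + -12 = -31. Stack: [-31]
STORE_FAST t → t=-31. Stack: []
LOAD_FAST_LOAD_FAST t,t → push -31,-31. Stack: [-31, -31]
BINARY_OP + → -31 + -31 = -62. Stack: [-62]
LOAD_FAST b → push 7. Stack: [-62, 7]
LOAD_CONST → push 4. Stack: [-62, 7, 4]
BINARY_OP * → 7 * 4 = 28. Stack: [-62, 28]
BINARY_OP * → -62 * 28 = -1736. Stack: [-1736]
STORE_FAST z → z=-1736. Stack: []
LOAD_FAST_LOAD_FAST t,b → push -31,7. Stack: [-31, 7]
BINARY_OP * → -31 * 7 = -217. Stack: [-217]
LOAD_FAST b → push 7. Stack: [-217, 7]
BINARY_OP + → -217 + 7 = -210. Stack: [-210]
STORE_FAST k → k=-210. Stack: []
LOAD_FAST_LOAD_FAST k,a → push -210,-12. Stack: [-210, -12]
BINARY_OP // → -210 // -12 = 17. Stack: [17]
STORE_FAST n → n=17. Stack: []
LOAD_FAST a → push -12. Stack: [-12]
LOAD_CONST → push 11. Stack: [-12, 11]
BINARY_OP + → -12 + 11 = -1. Stack: [-1]
LOAD_FAST b → push 7. Stack: [-1, 7]
LOAD_CONST → push 6. Stack: [-1, 7, 6]
BINARY_OP - → 7 - 6 = 1. Stack: [-1, 1]
BINARY_OP + → -1 + 1 = 0. Stack: [0]
STORE_FAST n → n=0. Stack: []
LOAD_FAST z → push -1736. Stack: [-1736]
RETURN_VALUE → return -1736.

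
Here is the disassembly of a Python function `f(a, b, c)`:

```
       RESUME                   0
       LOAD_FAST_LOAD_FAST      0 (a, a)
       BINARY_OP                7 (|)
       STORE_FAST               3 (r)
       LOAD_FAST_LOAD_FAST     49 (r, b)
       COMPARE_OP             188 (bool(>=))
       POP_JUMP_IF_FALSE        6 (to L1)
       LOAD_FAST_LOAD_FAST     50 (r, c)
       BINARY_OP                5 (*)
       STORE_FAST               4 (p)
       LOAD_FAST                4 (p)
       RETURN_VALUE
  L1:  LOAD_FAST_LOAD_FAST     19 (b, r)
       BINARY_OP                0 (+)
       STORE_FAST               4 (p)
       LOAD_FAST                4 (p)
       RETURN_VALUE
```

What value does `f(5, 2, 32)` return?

LOAD_FAST_LOAD_FAST a,a → push 5,5. Stack: [5, 5]
BINARY_OP | → 5 | 5 = 5. Stack: [5]
STORE_FAST r → r=5. Stack: []
LOAD_FAST_LOAD_FAST r,b → push 5,2. Stack: [5, 2]
COMPARE_OP bool(>=) → 5 vs 2 = True. Stack: [True]
POP_JUMP_IF_FALSE → pop True; no jump. Stack: []
LOAD_FAST_LOAD_FAST r,c → push 5,32. Stack: [5, 32]
BINARY_OP * → 5 * 32 = 160. Stack: [160]
STORE_FAST p → p=160. Stack: []
LOAD_FAST p → push 160. Stack: [160]
RETURN_VALUE → return 160.

160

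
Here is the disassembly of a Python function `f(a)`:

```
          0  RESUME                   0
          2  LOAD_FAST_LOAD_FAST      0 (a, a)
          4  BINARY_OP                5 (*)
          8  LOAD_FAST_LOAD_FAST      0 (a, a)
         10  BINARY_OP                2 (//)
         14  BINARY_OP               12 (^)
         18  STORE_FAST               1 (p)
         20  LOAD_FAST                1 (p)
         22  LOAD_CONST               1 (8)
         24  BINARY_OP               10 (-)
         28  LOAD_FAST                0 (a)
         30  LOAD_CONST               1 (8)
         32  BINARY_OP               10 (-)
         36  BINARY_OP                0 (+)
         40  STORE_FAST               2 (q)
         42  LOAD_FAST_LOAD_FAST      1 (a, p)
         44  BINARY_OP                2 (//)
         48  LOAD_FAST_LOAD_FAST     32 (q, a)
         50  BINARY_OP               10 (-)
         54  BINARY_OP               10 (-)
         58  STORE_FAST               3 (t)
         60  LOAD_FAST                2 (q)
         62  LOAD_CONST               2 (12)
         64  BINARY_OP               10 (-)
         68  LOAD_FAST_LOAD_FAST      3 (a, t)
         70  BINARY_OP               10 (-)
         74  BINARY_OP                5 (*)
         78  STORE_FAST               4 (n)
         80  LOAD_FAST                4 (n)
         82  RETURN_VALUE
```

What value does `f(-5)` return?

LOAD_FAST_LOAD_FAST a,a → push -5,-5. Stack: [-5, -5]
BINARY_OP * → -5 * -5 = 25. Stack: [25]
LOAD_FAST_LOAD_FAST a,a → push -5,-5. Stack: [25, -5, -5]
BINARY_OP // → -5 // -5 = 1. Stack: [25, 1]
BINARY_OP ^ → 25 ^ 1 = 24. Stack: [24]
STORE_FAST p → p=24. Stack: []
LOAD_FAST p → push 24. Stack: [24]
LOAD_CONST → push 8. Stack: [24, 8]
BINARY_OP - → 24 - 8 = 16. Stack: [16]
LOAD_FAST a → push -5. Stack: [16, -5]
LOAD_CONST → push 8. Stack: [16, -5, 8]
BINARY_OP - → -5 - 8 = -13. Stack: [16, -13]
BINARY_OP + → 16 + -13 = 3. Stack: [3]
STORE_FAST q → q=3. Stack: []
LOAD_FAST_LOAD_FAST a,p → push -5,24. Stack: [-5, 24]
BINARY_OP // → -5 // 24 = -1. Stack: [-1]
LOAD_FAST_LOAD_FAST q,a → push 3,-5. Stack: [-1, 3, -5]
BINARY_OP - → 3 - -5 = 8. Stack: [-1, 8]
BINARY_OP - → -1 - 8 = -9. Stack: [-9]
STORE_FAST t → t=-9. Stack: []
LOAD_FAST q → push 3. Stack: [3]
LOAD_CONST → push 12. Stack: [3, 12]
BINARY_OP - → 3 - 12 = -9. Stack: [-9]
LOAD_FAST_LOAD_FAST a,t → push -5,-9. Stack: [-9, -5, -9]
BINARY_OP - → -5 - -9 = 4. Stack: [-9, 4]
BINARY_OP * → -9 * 4 = -36. Stack: [-36]
STORE_FAST n → n=-36. Stack: []
LOAD_FAST n → push -36. Stack: [-36]
RETURN_VALUE → return -36.

-36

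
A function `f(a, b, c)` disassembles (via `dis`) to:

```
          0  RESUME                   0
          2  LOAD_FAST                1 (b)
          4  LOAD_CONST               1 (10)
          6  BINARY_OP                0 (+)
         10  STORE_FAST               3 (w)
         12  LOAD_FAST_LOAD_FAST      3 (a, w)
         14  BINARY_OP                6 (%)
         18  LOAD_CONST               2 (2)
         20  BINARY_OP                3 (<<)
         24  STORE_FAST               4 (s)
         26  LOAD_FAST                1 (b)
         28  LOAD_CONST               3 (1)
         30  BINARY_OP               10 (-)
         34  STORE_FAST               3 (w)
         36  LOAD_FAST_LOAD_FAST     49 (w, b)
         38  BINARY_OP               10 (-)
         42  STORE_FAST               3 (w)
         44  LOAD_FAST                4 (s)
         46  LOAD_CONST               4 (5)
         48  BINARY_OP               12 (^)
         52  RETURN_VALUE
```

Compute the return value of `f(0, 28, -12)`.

LOAD_FAST b → push 28. Stack: [28]
LOAD_CONST → push 10. Stack: [28, 10]
BINARY_OP + → 28 + 10 = 38. Stack: [38]
STORE_FAST w → w=38. Stack: []
LOAD_FAST_LOAD_FAST a,w → push 0,38. Stack: [0, 38]
BINARY_OP % → 0 % 38 = 0. Stack: [0]
LOAD_CONST → push 2. Stack: [0, 2]
BINARY_OP << → 0 << 2 = 0. Stack: [0]
STORE_FAST s → s=0. Stack: []
LOAD_FAST b → push 28. Stack: [28]
LOAD_CONST → push 1. Stack: [28, 1]
BINARY_OP - → 28 - 1 = 27. Stack: [27]
STORE_FAST w → w=27. Stack: []
LOAD_FAST_LOAD_FAST w,b → push 27,28. Stack: [27, 28]
BINARY_OP - → 27 - 28 = -1. Stack: [-1]
STORE_FAST w → w=-1. Stack: []
LOAD_FAST s → push 0. Stack: [0]
LOAD_CONST → push 5. Stack: [0, 5]
BINARY_OP ^ → 0 ^ 5 = 5. Stack: [5]
RETURN_VALUE → return 5.

5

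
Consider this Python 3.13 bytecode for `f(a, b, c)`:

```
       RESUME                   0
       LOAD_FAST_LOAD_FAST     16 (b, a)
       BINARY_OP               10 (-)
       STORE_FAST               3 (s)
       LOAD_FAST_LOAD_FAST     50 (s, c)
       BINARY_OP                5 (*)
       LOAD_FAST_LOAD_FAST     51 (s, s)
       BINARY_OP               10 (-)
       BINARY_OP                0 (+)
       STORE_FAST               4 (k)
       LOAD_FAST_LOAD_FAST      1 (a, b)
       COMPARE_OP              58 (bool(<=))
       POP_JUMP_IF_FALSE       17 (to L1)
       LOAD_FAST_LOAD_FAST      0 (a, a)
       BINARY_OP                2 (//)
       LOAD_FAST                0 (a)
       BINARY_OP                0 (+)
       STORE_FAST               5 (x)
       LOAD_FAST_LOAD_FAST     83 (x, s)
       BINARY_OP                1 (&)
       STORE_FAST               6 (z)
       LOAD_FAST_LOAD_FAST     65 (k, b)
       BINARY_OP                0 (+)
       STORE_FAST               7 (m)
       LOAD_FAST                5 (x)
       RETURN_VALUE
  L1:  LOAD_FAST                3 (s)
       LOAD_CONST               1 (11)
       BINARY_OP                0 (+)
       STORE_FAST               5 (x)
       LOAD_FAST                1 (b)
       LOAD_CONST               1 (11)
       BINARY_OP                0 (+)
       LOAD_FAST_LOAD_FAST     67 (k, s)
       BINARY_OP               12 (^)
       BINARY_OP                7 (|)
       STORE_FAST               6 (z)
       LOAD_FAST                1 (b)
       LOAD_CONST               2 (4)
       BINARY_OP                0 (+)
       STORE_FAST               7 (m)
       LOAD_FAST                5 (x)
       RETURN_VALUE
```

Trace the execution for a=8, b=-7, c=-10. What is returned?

LOAD_FAST_LOAD_FAST b,a → push -7,8. Stack: [-7, 8]
BINARY_OP - → -7 - 8 = -15. Stack: [-15]
STORE_FAST s → s=-15. Stack: []
LOAD_FAST_LOAD_FAST s,c → push -15,-10. Stack: [-15, -10]
BINARY_OP * → -15 * -10 = 150. Stack: [150]
LOAD_FAST_LOAD_FAST s,s → push -15,-15. Stack: [150, -15, -15]
BINARY_OP - → -15 - -15 = 0. Stack: [150, 0]
BINARY_OP + → 150 + 0 = 150. Stack: [150]
STORE_FAST k → k=150. Stack: []
LOAD_FAST_LOAD_FAST a,b → push 8,-7. Stack: [8, -7]
COMPARE_OP bool(<=) → 8 vs -7 = False. Stack: [False]
POP_JUMP_IF_FALSE → pop False; jump. Stack: []
LOAD_FAST s → push -15. Stack: [-15]
LOAD_CONST → push 11. Stack: [-15, 11]
BINARY_OP + → -15 + 11 = -4. Stack: [-4]
STORE_FAST x → x=-4. Stack: []
LOAD_FAST b → push -7. Stack: [-7]
LOAD_CONST → push 11. Stack: [-7, 11]
BINARY_OP + → -7 + 11 = 4. Stack: [4]
LOAD_FAST_LOAD_FAST k,s → push 150,-15. Stack: [4, 150, -15]
BINARY_OP ^ → 150 ^ -15 = -153. Stack: [4, -153]
BINARY_OP | → 4 | -153 = -153. Stack: [-153]
STORE_FAST z → z=-153. Stack: []
LOAD_FAST b → push -7. Stack: [-7]
LOAD_CONST → push 4. Stack: [-7, 4]
BINARY_OP + → -7 + 4 = -3. Stack: [-3]
STORE_FAST m → m=-3. Stack: []
LOAD_FAST x → push -4. Stack: [-4]
RETURN_VALUE → return -4.

-4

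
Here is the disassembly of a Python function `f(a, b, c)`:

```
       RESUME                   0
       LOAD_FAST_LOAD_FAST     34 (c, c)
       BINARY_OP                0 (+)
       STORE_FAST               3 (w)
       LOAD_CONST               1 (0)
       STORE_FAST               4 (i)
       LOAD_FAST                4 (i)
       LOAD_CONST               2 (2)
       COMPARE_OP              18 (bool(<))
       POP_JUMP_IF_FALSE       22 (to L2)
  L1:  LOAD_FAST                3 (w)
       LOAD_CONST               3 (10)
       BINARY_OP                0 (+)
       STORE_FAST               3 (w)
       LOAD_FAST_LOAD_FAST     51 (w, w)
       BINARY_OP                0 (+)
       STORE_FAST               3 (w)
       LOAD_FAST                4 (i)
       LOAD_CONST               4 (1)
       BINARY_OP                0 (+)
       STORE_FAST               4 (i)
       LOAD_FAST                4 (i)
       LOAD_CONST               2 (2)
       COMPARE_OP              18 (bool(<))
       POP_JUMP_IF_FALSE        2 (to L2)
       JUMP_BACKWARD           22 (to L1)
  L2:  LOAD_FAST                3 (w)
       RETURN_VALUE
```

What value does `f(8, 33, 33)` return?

324

LOAD_FAST_LOAD_FAST c,c → push 33,33. Stack: [33, 33]
BINARY_OP + → 33 + 33 = 66. Stack: [66]
STORE_FAST w → w=66. Stack: []
LOAD_CONST → push 0. Stack: [0]
STORE_FAST i → i=0. Stack: []
LOAD_FAST i → push 0. Stack: [0]
LOAD_CONST → push 2. Stack: [0, 2]
COMPARE_OP bool(<) → 0 vs 2 = True. Stack: [True]
POP_JUMP_IF_FALSE → pop True; no jump. Stack: []
LOAD_FAST w → push 66. Stack: [66]
LOAD_CONST → push 10. Stack: [66, 10]
BINARY_OP + → 66 + 10 = 76. Stack: [76]
STORE_FAST w → w=76. Stack: []
LOAD_FAST_LOAD_FAST w,w → push 76,76. Stack: [76, 76]
BINARY_OP + → 76 + 76 = 152. Stack: [152]
STORE_FAST w → w=152. Stack: []
LOAD_FAST i → push 0. Stack: [0]
LOAD_CONST → push 1. Stack: [0, 1]
BINARY_OP + → 0 + 1 = 1. Stack: [1]
STORE_FAST i → i=1. Stack: []
LOAD_FAST i → push 1. Stack: [1]
LOAD_CONST → push 2. Stack: [1, 2]
COMPARE_OP bool(<) → 1 vs 2 = True. Stack: [True]
POP_JUMP_IF_FALSE → pop True; no jump. Stack: []
LOAD_FAST w → push 152. Stack: [152]
LOAD_CONST → push 10. Stack: [152, 10]
BINARY_OP + → 152 + 10 = 162. Stack: [162]
STORE_FAST w → w=162. Stack: []
LOAD_FAST_LOAD_FAST w,w → push 162,162. Stack: [162, 162]
BINARY_OP + → 162 + 162 = 324. Stack: [324]
STORE_FAST w → w=324. Stack: []
LOAD_FAST i → push 1. Stack: [1]
LOAD_CONST → push 1. Stack: [1, 1]
BINARY_OP + → 1 + 1 = 2. Stack: [2]
STORE_FAST i → i=2. Stack: []
LOAD_FAST i → push 2. Stack: [2]
LOAD_CONST → push 2. Stack: [2, 2]
COMPARE_OP bool(<) → 2 vs 2 = False. Stack: [False]
POP_JUMP_IF_FALSE → pop False; jump. Stack: []
LOAD_FAST w → push 324. Stack: [324]
RETURN_VALUE → return 324.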